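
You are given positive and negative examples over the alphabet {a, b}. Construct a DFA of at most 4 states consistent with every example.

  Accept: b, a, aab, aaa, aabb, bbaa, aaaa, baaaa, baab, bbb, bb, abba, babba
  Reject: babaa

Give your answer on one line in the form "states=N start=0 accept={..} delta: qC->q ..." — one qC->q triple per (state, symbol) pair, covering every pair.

Fold the examples into a partial DFA from state 0: repeatedly fix the first undefined (state, symbol) met by the shortest-then-alphabetical prefix, trying targets in increasing order and rejecting any under which an Accept and a Reject string meet in one state with the same remainder; add a state when all current targets are rejected. Accepting states are where Accept strings end.
a: 0a undefined. 0a->0: ok.
b: 0b undefined. 0b->0: no, b/babaa meet in 0. Open state 1: 0b->1.
ba: 1a undefined. 1a->0: no, a/babaa meet in 0. 1a->1: no, bbaa/babaa meet in 1 with "baa" left. Open state 2: 1a->2.
bb: 1b undefined. 1b->0: ok.
baa: 2a undefined. 2a->0: ok.
bab: 2b undefined. 2b->0: no, a/babaa meet in 0. 2b->1: no, a/babaa meet in 0. 2b->2: no, a/babaa meet in 0. Open state 3: 2b->3.
baba: 3a undefined. 3a->0: no, a/babaa meet in 0. 3a->1: ok.
babb: 3b undefined. 3b->0: ok.
All examples now run through 4 states with every (state, symbol) defined. Accept strings end in {0,1}, Reject strings end in {2}; accept={0,1}.

states=4 start=0 accept={0,1} delta: 0a->0 0b->1 1a->2 1b->0 2a->0 2b->3 3a->1 3b->0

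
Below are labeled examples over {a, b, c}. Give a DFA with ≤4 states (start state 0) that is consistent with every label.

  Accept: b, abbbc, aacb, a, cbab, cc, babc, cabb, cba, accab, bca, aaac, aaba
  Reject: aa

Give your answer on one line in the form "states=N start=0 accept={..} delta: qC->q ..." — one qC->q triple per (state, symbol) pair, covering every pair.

states=3 start=0 accept={0,1} delta: 0a->1 0b->0 0c->0 1a->2 1b->0 1c->0 2a->0 2b->0 2c->0

Grow the machine one transition at a time. Run the examples from 0; the earliest place one falls off (shortest prefix, ties alphabetical) gets sent to the lowest-numbered state that keeps every Accept/Reject pair distinguishable — a pair clashes when both reach the same state with identical unread suffix — and to a fresh state only if none does.
a: 0a undefined. 0a->0: no, a/aa meet in 0. Open state 1: 0a->1.
b: 0b undefined. 0b->0: ok.
c: 0c undefined. 0c->0: ok.
aa: 1a undefined. 1a->0: no, b/aa meet in 0. 1a->1: no, a/aa meet in 1. Open state 2: 1a->2.
ab: 1b undefined. 1b->0: ok.
ac: 1c undefined. 1c->0: ok.
aaa: 2a undefined. 2a->0: ok.
aab: 2b undefined. 2b->0: ok.
aac: 2c undefined. 2c->0: ok.
All examples now run through 3 states with every (state, symbol) defined. Accept strings end in {0,1}, Reject strings end in {2}; accept={0,1}.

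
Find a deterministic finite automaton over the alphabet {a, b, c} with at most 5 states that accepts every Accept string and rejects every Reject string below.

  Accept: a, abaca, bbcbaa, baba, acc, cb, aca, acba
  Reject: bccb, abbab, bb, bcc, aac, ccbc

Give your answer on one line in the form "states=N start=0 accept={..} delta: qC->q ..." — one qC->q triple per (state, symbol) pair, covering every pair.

states=3 start=0 accept={0} delta: 0a->0 0b->1 0c->2 1a->0 1b->1 1c->1 2a->0 2b->0 2c->0

Fold the examples into a partial DFA from state 0: repeatedly fix the first undefined (state, symbol) met by the shortest-then-alphabetical prefix, trying targets in increasing order and rejecting any under which an Accept and a Reject string meet in one state with the same remainder; add a state when all current targets are rejected. Accepting states are where Accept strings end.
a: 0a undefined. 0a->0: ok.
b: 0b undefined. 0b->0: no, a/abbab meet in 0. Open state 1: 0b->1.
c: 0c undefined. 0c->0: no, a/aac meet in 0. 0c->1: no, cb/bb meet in 1 with "b" left. Open state 2: 0c->2.
ba: 1a undefined. 1a->0: ok.
bb: 1b undefined. 1b->0: no, a/bb meet in 0. 1b->1: ok.
bc: 1c undefined. 1c->0: no, cb/bccb meet in 2 with "b" left. 1c->1: ok.
cb: 2b undefined. 2b->0: ok.
cc: 2c undefined. 2c->0: ok.
aca: 2a undefined. 2a->0: ok.
All examples now run through 3 states with every (state, symbol) defined. Accept strings end in {0}, Reject strings end in {1,2}; accept={0}.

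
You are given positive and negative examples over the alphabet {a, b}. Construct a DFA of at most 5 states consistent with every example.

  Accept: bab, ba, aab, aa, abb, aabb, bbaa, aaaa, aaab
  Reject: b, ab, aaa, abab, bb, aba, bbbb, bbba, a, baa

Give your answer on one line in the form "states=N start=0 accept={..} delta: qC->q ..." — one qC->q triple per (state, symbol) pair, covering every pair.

states=5 start=0 accept={0,2} delta: 0a->1 0b->1 1a->2 1b->3 2a->4 2b->2 3a->1 3b->0 4a->0 4b->0

Grow the machine one transition at a time. Run the examples from 0; the earliest place one falls off (shortest prefix, ties alphabetical) gets sent to the lowest-numbered state that keeps every Accept/Reject pair distinguishable — a pair clashes when both reach the same state with identical unread suffix — and to a fresh state only if none does.
a: 0a undefined. 0a->0: no, bab/abab meet in 0 with "bab" left. Open state 1: 0a->1.
b: 0b undefined. 0b->0: no, bab/ab meet in 1 with "b" left. 0b->1: ok.
aa: 1a undefined. 1a->0: no, bab/b meet in 1. 1a->1: no, bab/ab meet in 1 with "b" left. Open state 2: 1a->2.
ab: 1b undefined. 1b->0: no, ba/bbba meet in 2. 1b->1: no, bab/abab meet in 2 with "b" left. 1b->2: no, ba/ab meet in 2. Open state 3: 1b->3.
aaa: 2a undefined. 2a->0: no, aaaa/b meet in 1. 2a->1: no, aaab/ab meet in 3. 2a->2: no, ba/aaa meet in 2. 2a->3: no, aaaa/aba meet in 3 with "a" left. Open state 4: 2a->4.
aab: 2b undefined. 2b->0: no, aabb/b meet in 1. 2b->1: no, bab/b meet in 1. 2b->2: ok.
aba: 3a undefined. 3a->0: no, bbaa/b meet in 1. 3a->1: ok.
abb: 3b undefined. 3b->0: ok.
aaaa: 4a undefined. 4a->0: ok.
aaab: 4b undefined. 4b->0: ok.
All examples now run through 5 states with every (state, symbol) defined. Accept strings end in {0,2}, Reject strings end in {1,3,4}; accept={0,2}.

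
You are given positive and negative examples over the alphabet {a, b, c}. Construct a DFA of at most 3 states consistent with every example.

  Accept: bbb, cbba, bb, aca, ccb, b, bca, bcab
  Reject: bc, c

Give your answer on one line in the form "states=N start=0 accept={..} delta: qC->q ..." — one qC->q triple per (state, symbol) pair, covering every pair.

states=2 start=0 accept={0} delta: 0a->0 0b->0 0c->1 1a->0 1b->0 1c->0

Fold the examples into a partial DFA from state 0: repeatedly fix the first undefined (state, symbol) met by the shortest-then-alphabetical prefix, trying targets in increasing order and rejecting any under which an Accept and a Reject string meet in one state with the same remainder; add a state when all current targets are rejected. Accepting states are where Accept strings end.
a: 0a undefined. 0a->0: ok.
b: 0b undefined. 0b->0: ok.
c: 0c undefined. 0c->0: no, bbb/bc meet in 0. Open state 1: 0c->1.
cb: 1b undefined. 1b->0: ok.
cc: 1c undefined. 1c->0: ok.
aca: 1a undefined. 1a->0: ok.
All examples now run through 2 states with every (state, symbol) defined. Accept strings end in {0}, Reject strings end in {1}; accept={0}.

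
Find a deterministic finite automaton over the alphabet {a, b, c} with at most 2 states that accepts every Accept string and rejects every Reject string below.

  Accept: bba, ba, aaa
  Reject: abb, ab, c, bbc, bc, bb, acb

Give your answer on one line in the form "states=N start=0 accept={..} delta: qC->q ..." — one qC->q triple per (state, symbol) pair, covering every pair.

states=2 start=0 accept={0} delta: 0a->0 0b->1 0c->1 1a->0 1b->1 1c->1

Grow the machine one transition at a time. Run the examples from 0; the earliest place one falls off (shortest prefix, ties alphabetical) gets sent to the lowest-numbered state that keeps every Accept/Reject pair distinguishable — a pair clashes when both reach the same state with identical unread suffix — and to a fresh state only if none does.
a: 0a undefined. 0a->0: ok.
b: 0b undefined. 0b->0: no, bba/abb meet in 0. Open state 1: 0b->1.
c: 0c undefined. 0c->0: no, aaa/c meet in 0. 0c->1: ok.
ba: 1a undefined. 1a->0: ok.
bb: 1b undefined. 1b->0: no, bba/abb meet in 0. 1b->1: ok.
bc: 1c undefined. 1c->0: no, bba/bbc meet in 0. 1c->1: ok.
All examples now run through 2 states with every (state, symbol) defined. Accept strings end in {0}, Reject strings end in {1}; accept={0}.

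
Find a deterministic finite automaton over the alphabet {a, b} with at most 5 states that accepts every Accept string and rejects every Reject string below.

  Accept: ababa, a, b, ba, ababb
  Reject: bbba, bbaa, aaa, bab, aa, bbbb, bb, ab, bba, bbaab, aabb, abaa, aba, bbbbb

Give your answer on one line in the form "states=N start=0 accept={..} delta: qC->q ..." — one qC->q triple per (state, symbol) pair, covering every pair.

State merging on the prefix tree: take the shortest (then alphabetical) example prefix whose next move is undefined and point that move at state 0, else 1, else 2, ...; a target is out if some Accept/Reject pair would then sit in one state with the same input left (inseparable). If every existing state is out, open a new one.
a: 0a undefined. 0a->0: no, a/aaa meet in 0. Open state 1: 0a->1.
b: 0b undefined. 0b->0: no, a/bbba meet in 1. 0b->1: no, ba/aa meet in 1 with "a" left. Open state 2: 0b->2.
aa: 1a undefined. 1a->0: no, a/aaa meet in 1. 1a->1: no, a/aaa meet in 1. 1a->2: no, b/aa meet in 2. Open state 3: 1a->3.
ab: 1b undefined. 1b->0: no, ababa/aba meet in 1. 1b->1: no, a/ab meet in 1. 1b->2: no, b/ab meet in 2. 1b->3: ok.
ba: 2a undefined. 2a->0: no, b/bab meet in 2. 2a->1: ok.
bb: 2b undefined. 2b->0: no, a/bbba meet in 1. 2b->1: no, a/bb meet in 1. 2b->2: no, a/bbba meet in 1. 2b->3: ok.
aaa: 3a undefined. 3a->0: no, ababa/bbaa meet in 1. 3a->1: no, ababa/aaa meet in 1. 3a->2: no, ababa/aaa meet in 2. 3a->3: no, ababa/bbba meet in 3 with "ba" left. Open state 4: 3a->4.
aab: 3b undefined. 3b->0: no, a/bbba meet in 1. 3b->1: no, a/bbbbb meet in 1. 3b->2: no, a/bbba meet in 1. 3b->3: ok.
abaa: 4a undefined. 4a->0: no, b/bbaab meet in 2. 4a->1: no, a/bbaa meet in 1. 4a->2: no, b/bbaa meet in 2. 4a->3: ok.
abab: 4b undefined. 4b->0: ok.
All examples now run through 5 states with every (state, symbol) defined. Accept strings end in {1,2}, Reject strings end in {3,4}; accept={1,2}.

states=5 start=0 accept={1,2} delta: 0a->1 0b->2 1a->3 1b->3 2a->1 2b->3 3a->4 3b->3 4a->3 4b->0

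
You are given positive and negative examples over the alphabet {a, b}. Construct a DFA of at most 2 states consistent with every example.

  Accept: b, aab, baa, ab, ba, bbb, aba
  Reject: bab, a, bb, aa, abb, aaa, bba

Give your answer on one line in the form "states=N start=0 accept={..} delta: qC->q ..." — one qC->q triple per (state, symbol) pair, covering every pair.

states=2 start=0 accept={1} delta: 0a->0 0b->1 1a->1 1b->0

State merging on the prefix tree: take the shortest (then alphabetical) example prefix whose next move is undefined and point that move at state 0, else 1, else 2, ...; a target is out if some Accept/Reject pair would then sit in one state with the same input left (inseparable). If every existing state is out, open a new one.
a: 0a undefined. 0a->0: ok.
b: 0b undefined. 0b->0: no, b/bab meet in 0. Open state 1: 0b->1.
ba: 1a undefined. 1a->0: no, b/bab meet in 1. 1a->1: ok.
bb: 1b undefined. 1b->0: ok.
All examples now run through 2 states with every (state, symbol) defined. Accept strings end in {1}, Reject strings end in {0}; accept={1}.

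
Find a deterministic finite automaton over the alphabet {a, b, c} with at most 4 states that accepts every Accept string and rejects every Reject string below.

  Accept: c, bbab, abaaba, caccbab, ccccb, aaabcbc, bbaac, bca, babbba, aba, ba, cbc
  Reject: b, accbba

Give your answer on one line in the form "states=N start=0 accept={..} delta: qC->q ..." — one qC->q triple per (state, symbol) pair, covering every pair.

states=4 start=0 accept={0,2,3} delta: 0a->0 0b->1 0c->2 1a->0 1b->2 1c->0 2a->1 2b->3 2c->2 3a->2 3b->2 3c->0

State merging on the prefix tree: take the shortest (then alphabetical) example prefix whose next move is undefined and point that move at state 0, else 1, else 2, ...; a target is out if some Accept/Reject pair would then sit in one state with the same input left (inseparable). If every existing state is out, open a new one.
a: 0a undefined. 0a->0: ok.
b: 0b undefined. 0b->0: no, bbab/b meet in 0. Open state 1: 0b->1.
c: 0c undefined. 0c->0: no, ccccb/b meet in 1. 0c->1: no, c/b meet in 1. Open state 2: 0c->2.
ba: 1a undefined. 1a->0: ok.
bb: 1b undefined. 1b->0: no, bbab/b meet in 1. 1b->1: no, bbab/b meet in 1. 1b->2: ok.
bc: 1c undefined. 1c->0: ok.
ca: 2a undefined. 2a->0: no, bbab/b meet in 1. 2a->1: ok.
cb: 2b undefined. 2b->0: no, caccbab/b meet in 1. 2b->1: no, caccbab/b meet in 1. 2b->2: no, babbba/b meet in 1. Open state 3: 2b->3.
cc: 2c undefined. 2c->0: no, ccccb/b meet in 1. 2c->1: no, babbba/accbba meet in 3 with "a" left. 2c->2: ok.
cbc: 3c undefined. 3c->0: ok.
accbb: 3b undefined. 3b->0: no, abaaba/accbba meet in 0. 3b->1: no, abaaba/accbba meet in 0. 3b->2: ok.
babbba: 3a undefined. 3a->0: no, caccbab/b meet in 1. 3a->1: no, babbba/b meet in 1. 3a->2: ok.
All examples now run through 4 states with every (state, symbol) defined. Accept strings end in {0,2,3}, Reject strings end in {1}; accept={0,2,3}.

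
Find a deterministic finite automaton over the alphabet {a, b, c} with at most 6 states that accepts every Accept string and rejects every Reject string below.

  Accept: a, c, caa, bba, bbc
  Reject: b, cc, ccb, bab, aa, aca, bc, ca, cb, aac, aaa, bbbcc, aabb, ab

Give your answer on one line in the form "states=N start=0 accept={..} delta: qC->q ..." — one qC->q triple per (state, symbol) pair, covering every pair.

Grow the machine one transition at a time. Run the examples from 0; the earliest place one falls off (shortest prefix, ties alphabetical) gets sent to the lowest-numbered state that keeps every Accept/Reject pair distinguishable — a pair clashes when both reach the same state with identical unread suffix — and to a fresh state only if none does.
a: 0a undefined. 0a->0: no, a/aa meet in 0. Open state 1: 0a->1.
b: 0b undefined. 0b->0: no, c/bc meet in 0 with "c" left. 0b->1: no, a/b meet in 1. Open state 2: 0b->2.
c: 0c undefined. 0c->0: no, a/ca meet in 1. 0c->1: no, caa/aaa meet in 1 with "aa" left. 0c->2: no, c/b meet in 2. Open state 3: 0c->3.
aa: 1a undefined. 1a->0: no, a/aaa meet in 1. 1a->1: no, a/aa meet in 1. 1a->2: ok.
ab: 1b undefined. 1b->0: ok.
ac: 1c undefined. 1c->0: no, a/aca meet in 1. 1c->1: ok.
ba: 2a undefined. 2a->0: ok.
bb: 2b undefined. 2b->0: ok.
bc: 2c undefined. 2c->0: no, c/bbbcc meet in 3. 2c->1: no, a/bc meet in 1. 2c->2: ok.
ca: 3a undefined. 3a->0: ok.
cb: 3b undefined. 3b->0: ok.
cc: 3c undefined. 3c->0: ok.
All examples now run through 4 states with every (state, symbol) defined. Accept strings end in {1,3}, Reject strings end in {0,2}; accept={1,3}.

states=4 start=0 accept={1,3} delta: 0a->1 0b->2 0c->3 1a->2 1b->0 1c->1 2a->0 2b->0 2c->2 3a->0 3b->0 3c->0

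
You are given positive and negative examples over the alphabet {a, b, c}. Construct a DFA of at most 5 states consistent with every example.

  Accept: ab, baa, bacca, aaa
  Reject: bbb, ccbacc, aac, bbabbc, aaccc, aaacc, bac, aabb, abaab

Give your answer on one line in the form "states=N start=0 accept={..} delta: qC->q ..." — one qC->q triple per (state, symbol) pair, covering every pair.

Grow the machine one transition at a time. Run the examples from 0; the earliest place one falls off (shortest prefix, ties alphabetical) gets sent to the lowest-numbered state that keeps every Accept/Reject pair distinguishable — a pair clashes when both reach the same state with identical unread suffix — and to a fresh state only if none does.
a: 0a undefined. 0a->0: ok.
b: 0b undefined. 0b->0: no, ab/bbb meet in 0. Open state 1: 0b->1.
c: 0c undefined. 0c->0: no, aaa/aac meet in 0. 0c->1: no, ab/aac meet in 1. Open state 2: 0c->2.
ba: 1a undefined. 1a->0: no, ab/abaab meet in 1. 1a->1: ok.
bb: 1b undefined. 1b->0: no, ab/bbb meet in 1. 1b->1: no, ab/bbb meet in 1. 1b->2: ok.
cc: 2c undefined. 2c->0: no, aaa/aaacc meet in 0. 2c->1: no, ab/aaacc meet in 1. 2c->2: ok.
bac: 1c undefined. 1c->0: no, aaa/bac meet in 0. 1c->1: no, ab/bac meet in 1. 1c->2: ok.
bba: 2a undefined. 2a->0: ok.
bbb: 2b undefined. 2b->0: no, bacca/bbb meet in 0. 2b->1: no, ab/bbb meet in 1. 2b->2: ok.
All examples now run through 3 states with every (state, symbol) defined. Accept strings end in {0,1}, Reject strings end in {2}; accept={0,1}.

states=3 start=0 accept={0,1} delta: 0a->0 0b->1 0c->2 1a->1 1b->2 1c->2 2a->0 2b->2 2c->2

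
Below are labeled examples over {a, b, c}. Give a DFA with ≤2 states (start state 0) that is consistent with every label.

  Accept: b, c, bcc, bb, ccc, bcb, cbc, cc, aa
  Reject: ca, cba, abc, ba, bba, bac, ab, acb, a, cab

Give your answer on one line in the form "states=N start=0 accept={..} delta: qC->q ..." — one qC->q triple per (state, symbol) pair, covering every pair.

states=2 start=0 accept={0} delta: 0a->1 0b->0 0c->0 1a->0 1b->1 1c->1

State merging on the prefix tree: take the shortest (then alphabetical) example prefix whose next move is undefined and point that move at state 0, else 1, else 2, ...; a target is out if some Accept/Reject pair would then sit in one state with the same input left (inseparable). If every existing state is out, open a new one.
a: 0a undefined. 0a->0: no, b/ab meet in 0 with "b" left. Open state 1: 0a->1.
b: 0b undefined. 0b->0: ok.
c: 0c undefined. 0c->0: ok.
aa: 1a undefined. 1a->0: ok.
ab: 1b undefined. 1b->0: no, b/abc meet in 0. 1b->1: ok.
ac: 1c undefined. 1c->0: no, b/abc meet in 0. 1c->1: ok.
All examples now run through 2 states with every (state, symbol) defined. Accept strings end in {0}, Reject strings end in {1}; accept={0}.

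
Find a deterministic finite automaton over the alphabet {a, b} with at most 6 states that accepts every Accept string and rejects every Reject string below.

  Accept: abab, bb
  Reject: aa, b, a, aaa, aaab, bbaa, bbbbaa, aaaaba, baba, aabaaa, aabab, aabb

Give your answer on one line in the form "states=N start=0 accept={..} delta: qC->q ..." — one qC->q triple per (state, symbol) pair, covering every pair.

Grow the machine one transition at a time. Run the examples from 0; the earliest place one falls off (shortest prefix, ties alphabetical) gets sent to the lowest-numbered state that keeps every Accept/Reject pair distinguishable — a pair clashes when both reach the same state with identical unread suffix — and to a fresh state only if none does.
a: 0a undefined. 0a->0: no, abab/aabab meet in 0 with "bab" left. Open state 1: 0a->1.
b: 0b undefined. 0b->0: no, bb/b meet in 0. 0b->1: ok.
aa: 1a undefined. 1a->0: no, bb/aaab meet in 1 with "b" left. 1a->1: no, abab/aabab meet in 1 with "bab" left. Open state 2: 1a->2.
ab: 1b undefined. 1b->0: ok.
aaa: 2a undefined. 2a->0: no, abab/aaa meet in 0. 2a->1: no, abab/aaab meet in 0. 2a->2: ok.
aab: 2b undefined. 2b->0: no, abab/aaab meet in 0. 2b->1: no, abab/aabb meet in 0. 2b->2: ok.
All examples now run through 3 states with every (state, symbol) defined. Accept strings end in {0}, Reject strings end in {1,2}; accept={0}.

states=3 start=0 accept={0} delta: 0a->1 0b->1 1a->2 1b->0 2a->2 2b->2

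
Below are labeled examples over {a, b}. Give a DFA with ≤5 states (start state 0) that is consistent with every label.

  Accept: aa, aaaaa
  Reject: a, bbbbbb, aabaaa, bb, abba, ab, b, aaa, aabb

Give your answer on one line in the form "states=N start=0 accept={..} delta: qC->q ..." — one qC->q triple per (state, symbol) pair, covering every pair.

states=3 start=0 accept={2} delta: 0a->1 0b->0 1a->2 1b->0 2a->0 2b->0

State merging on the prefix tree: take the shortest (then alphabetical) example prefix whose next move is undefined and point that move at state 0, else 1, else 2, ...; a target is out if some Accept/Reject pair would then sit in one state with the same input left (inseparable). If every existing state is out, open a new one.
a: 0a undefined. 0a->0: no, aa/a meet in 0. Open state 1: 0a->1.
b: 0b undefined. 0b->0: ok.
aa: 1a undefined. 1a->0: no, aa/bbbbbb meet in 0. 1a->1: no, aa/a meet in 1. Open state 2: 1a->2.
ab: 1b undefined. 1b->0: ok.
aaa: 2a undefined. 2a->0: ok.
aab: 2b undefined. 2b->0: ok.
All examples now run through 3 states with every (state, symbol) defined. Accept strings end in {2}, Reject strings end in {0,1}; accept={2}.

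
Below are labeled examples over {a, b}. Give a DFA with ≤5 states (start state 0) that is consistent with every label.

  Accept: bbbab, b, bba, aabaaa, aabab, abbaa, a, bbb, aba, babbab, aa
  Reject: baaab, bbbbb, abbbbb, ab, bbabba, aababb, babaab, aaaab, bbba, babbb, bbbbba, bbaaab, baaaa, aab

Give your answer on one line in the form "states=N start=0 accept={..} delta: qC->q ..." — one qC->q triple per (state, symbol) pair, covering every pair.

State merging on the prefix tree: take the shortest (then alphabetical) example prefix whose next move is undefined and point that move at state 0, else 1, else 2, ...; a target is out if some Accept/Reject pair would then sit in one state with the same input left (inseparable). If every existing state is out, open a new one.
a: 0a undefined. 0a->0: no, b/ab meet in 0 with "b" left. Open state 1: 0a->1.
b: 0b undefined. 0b->0: no, bbbab/ab meet in 1 with "b" left. 0b->1: ok.
aa: 1a undefined. 1a->0: no, b/baaab meet in 1. 1a->1: no, b/baaaa meet in 1. Open state 2: 1a->2.
ab: 1b undefined. 1b->0: no, bbbab/aab meet in 2 with "b" left. 1b->1: no, bbbab/aab meet in 2 with "b" left. 1b->2: no, bbb/aab meet in 2 with "b" left. Open state 3: 1b->3.
aaa: 2a undefined. 2a->0: no, aa/baaaa meet in 2. 2a->1: no, b/baaaa meet in 1. 2a->2: no, aa/baaaa meet in 2. 2a->3: ok.
aab: 2b undefined. 2b->0: no, aabaaa/ab meet in 3. 2b->1: no, b/aab meet in 1. 2b->2: no, aabaaa/baaaa meet in 3 with "aa" left. 2b->3: no, aabab/baaab meet in 3 with "ab" left. Open state 4: 2b->4.
aba: 3a undefined. 3a->0: no, b/baaab meet in 1. 3a->1: no, bbb/bbaaab meet in 3 with "b" left. 3a->2: ok.
abb: 3b undefined. 3b->0: no, bbbab/bbbbb meet in 3. 3b->1: no, bbbab/baaab meet in 4. 3b->2: ok.
aaba: 4a undefined. 4a->0: ok.
babb: 4b undefined. 4b->0: no, b/abbbbb meet in 1. 4b->1: no, bbbab/bbabba meet in 2. 4b->2: no, bbbab/bbbbb meet in 2. 4b->3: no, bbbab/abbbbb meet in 2. 4b->4: ok.
All examples now run through 5 states with every (state, symbol) defined. Accept strings end in {1,2}, Reject strings end in {0,3,4}; accept={1,2}.

states=5 start=0 accept={1,2} delta: 0a->1 0b->1 1a->2 1b->3 2a->3 2b->4 3a->2 3b->2 4a->0 4b->4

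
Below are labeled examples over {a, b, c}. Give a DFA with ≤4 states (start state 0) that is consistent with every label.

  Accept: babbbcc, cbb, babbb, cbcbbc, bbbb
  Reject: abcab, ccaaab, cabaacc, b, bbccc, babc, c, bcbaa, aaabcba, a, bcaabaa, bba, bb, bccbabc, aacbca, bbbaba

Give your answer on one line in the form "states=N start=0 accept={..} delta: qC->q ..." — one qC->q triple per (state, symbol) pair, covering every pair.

states=4 start=0 accept={3} delta: 0a->0 0b->1 0c->1 1a->0 1b->2 1c->0 2a->0 2b->3 2c->1 3a->0 3b->3 3c->3

Grow the machine one transition at a time. Run the examples from 0; the earliest place one falls off (shortest prefix, ties alphabetical) gets sent to the lowest-numbered state that keeps every Accept/Reject pair distinguishable — a pair clashes when both reach the same state with identical unread suffix — and to a fresh state only if none does.
a: 0a undefined. 0a->0: ok.
b: 0b undefined. 0b->0: no, babbb/b meet in 0. Open state 1: 0b->1.
c: 0c undefined. 0c->0: no, cbb/bb meet in 1 with "b" left. 0c->1: ok.
ba: 1a undefined. 1a->0: ok.
bb: 1b undefined. 1b->0: no, babbbcc/bbccc meet in 1 with "cc" left. 1b->1: no, cbb/b meet in 1. Open state 2: 1b->2.
bc: 1c undefined. 1c->0: ok.
bba: 2a undefined. 2a->0: ok.
bbb: 2b undefined. 2b->0: no, babbbcc/cabaacc meet in 0. 2b->1: no, babbbcc/abcab meet in 1. 2b->2: no, cbb/bb meet in 2. Open state 3: 2b->3.
bbc: 2c undefined. 2c->0: no, cbcbbc/cabaacc meet in 0. 2c->1: ok.
bbba: 3a undefined. 3a->0: ok.
bbbb: 3b undefined. 3b->0: no, bbbb/cabaacc meet in 0. 3b->1: no, bbbb/abcab meet in 1. 3b->2: no, bbbb/bb meet in 2. 3b->3: ok.
babbbc: 3c undefined. 3c->0: no, babbbcc/abcab meet in 1. 3c->1: no, babbbcc/cabaacc meet in 0. 3c->2: no, babbbcc/abcab meet in 1. 3c->3: ok.
All examples now run through 4 states with every (state, symbol) defined. Accept strings end in {3}, Reject strings end in {0,1,2}; accept={3}.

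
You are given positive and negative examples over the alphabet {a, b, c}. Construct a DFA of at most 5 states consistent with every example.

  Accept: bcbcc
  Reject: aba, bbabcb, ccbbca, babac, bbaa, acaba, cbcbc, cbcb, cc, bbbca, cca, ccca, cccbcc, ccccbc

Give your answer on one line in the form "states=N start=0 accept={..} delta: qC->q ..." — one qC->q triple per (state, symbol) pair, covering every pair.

Fold the examples into a partial DFA from state 0: repeatedly fix the first undefined (state, symbol) met by the shortest-then-alphabetical prefix, trying targets in increasing order and rejecting any under which an Accept and a Reject string meet in one state with the same remainder; add a state when all current targets are rejected. Accepting states are where Accept strings end.
a: 0a undefined. 0a->0: ok.
b: 0b undefined. 0b->0: ok.
c: 0c undefined. 0c->0: no, bcbcc/aba meet in 0. Open state 1: 0c->1.
cb: 1b undefined. 1b->0: no, bcbcc/cc meet in 1 with "c" left. 1b->1: ok.
cc: 1c undefined. 1c->0: no, bcbcc/bbabcb meet in 1. 1c->1: no, bcbcc/bbabcb meet in 1. Open state 2: 1c->2.
aca: 1a undefined. 1a->0: ok.
cca: 2a undefined. 2a->0: ok.
ccb: 2b undefined. 2b->0: ok.
ccc: 2c undefined. 2c->0: no, bcbcc/aba meet in 0. 2c->1: no, bcbcc/bbabcb meet in 1. 2c->2: no, bcbcc/cc meet in 2. Open state 3: 2c->3.
ccca: 3a undefined. 3a->0: ok.
cccb: 3b undefined. 3b->0: ok.
cccc: 3c undefined. 3c->0: ok.
All examples now run through 4 states with every (state, symbol) defined. Accept strings end in {3}, Reject strings end in {0,1,2}; accept={3}.

states=4 start=0 accept={3} delta: 0a->0 0b->0 0c->1 1a->0 1b->1 1c->2 2a->0 2b->0 2c->3 3a->0 3b->0 3c->0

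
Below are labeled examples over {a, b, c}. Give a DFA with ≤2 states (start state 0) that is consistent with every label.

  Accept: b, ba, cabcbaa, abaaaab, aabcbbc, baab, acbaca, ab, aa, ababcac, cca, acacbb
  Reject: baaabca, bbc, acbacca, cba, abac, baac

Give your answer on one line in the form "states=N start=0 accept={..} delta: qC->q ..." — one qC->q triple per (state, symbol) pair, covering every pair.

Fold the examples into a partial DFA from state 0: repeatedly fix the first undefined (state, symbol) met by the shortest-then-alphabetical prefix, trying targets in increasing order and rejecting any under which an Accept and a Reject string meet in one state with the same remainder; add a state when all current targets are rejected. Accepting states are where Accept strings end.
a: 0a undefined. 0a->0: ok.
b: 0b undefined. 0b->0: ok.
c: 0c undefined. 0c->0: no, b/baaabca meet in 0. Open state 1: 0c->1.
ca: 1a undefined. 1a->0: no, b/baaabca meet in 0. 1a->1: ok.
cb: 1b undefined. 1b->0: no, b/cba meet in 0. 1b->1: ok.
cc: 1c undefined. 1c->0: ok.
All examples now run through 2 states with every (state, symbol) defined. Accept strings end in {0}, Reject strings end in {1}; accept={0}.

states=2 start=0 accept={0} delta: 0a->0 0b->0 0c->1 1a->1 1b->1 1c->0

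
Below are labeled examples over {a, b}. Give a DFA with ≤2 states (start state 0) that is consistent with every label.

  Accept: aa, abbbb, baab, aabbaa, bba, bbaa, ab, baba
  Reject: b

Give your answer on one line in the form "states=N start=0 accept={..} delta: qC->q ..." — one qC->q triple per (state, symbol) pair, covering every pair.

Fold the examples into a partial DFA from state 0: repeatedly fix the first undefined (state, symbol) met by the shortest-then-alphabetical prefix, trying targets in increasing order and rejecting any under which an Accept and a Reject string meet in one state with the same remainder; add a state when all current targets are rejected. Accepting states are where Accept strings end.
a: 0a undefined. 0a->0: no, ab/b meet in 0 with "b" left. Open state 1: 0a->1.
b: 0b undefined. 0b->0: ok.
aa: 1a undefined. 1a->0: no, aa/b meet in 0. 1a->1: ok.
ab: 1b undefined. 1b->0: no, abbbb/b meet in 0. 1b->1: ok.
All examples now run through 2 states with every (state, symbol) defined. Accept strings end in {1}, Reject strings end in {0}; accept={1}.

states=2 start=0 accept={1} delta: 0a->1 0b->0 1a->1 1b->1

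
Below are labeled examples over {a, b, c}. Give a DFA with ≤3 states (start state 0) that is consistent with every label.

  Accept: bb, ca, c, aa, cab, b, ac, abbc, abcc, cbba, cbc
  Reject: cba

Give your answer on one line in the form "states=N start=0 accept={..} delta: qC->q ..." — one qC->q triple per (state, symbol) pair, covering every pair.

states=3 start=0 accept={0,1} delta: 0a->0 0b->0 0c->1 1a->0 1b->2 1c->0 2a->2 2b->0 2c->0

Fold the examples into a partial DFA from state 0: repeatedly fix the first undefined (state, symbol) met by the shortest-then-alphabetical prefix, trying targets in increasing order and rejecting any under which an Accept and a Reject string meet in one state with the same remainder; add a state when all current targets are rejected. Accepting states are where Accept strings end.
a: 0a undefined. 0a->0: ok.
b: 0b undefined. 0b->0: ok.
c: 0c undefined. 0c->0: no, bb/cba meet in 0. Open state 1: 0c->1.
ca: 1a undefined. 1a->0: ok.
cb: 1b undefined. 1b->0: no, bb/cba meet in 0. 1b->1: no, bb/cba meet in 0. Open state 2: 1b->2.
cba: 2a undefined. 2a->0: no, bb/cba meet in 0. 2a->1: no, c/cba meet in 1. 2a->2: ok.
cbb: 2b undefined. 2b->0: ok.
cbc: 2c undefined. 2c->0: ok.
abcc: 1c undefined. 1c->0: ok.
All examples now run through 3 states with every (state, symbol) defined. Accept strings end in {0,1}, Reject strings end in {2}; accept={0,1}.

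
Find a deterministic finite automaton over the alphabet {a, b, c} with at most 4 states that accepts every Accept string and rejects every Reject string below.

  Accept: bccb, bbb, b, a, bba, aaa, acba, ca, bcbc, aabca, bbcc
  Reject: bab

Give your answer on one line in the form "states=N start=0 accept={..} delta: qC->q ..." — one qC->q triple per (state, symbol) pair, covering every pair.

states=3 start=0 accept={0,1} delta: 0a->0 0b->1 0c->0 1a->1 1b->2 1c->0 2a->0 2b->0 2c->0

State merging on the prefix tree: take the shortest (then alphabetical) example prefix whose next move is undefined and point that move at state 0, else 1, else 2, ...; a target is out if some Accept/Reject pair would then sit in one state with the same input left (inseparable). If every existing state is out, open a new one.
a: 0a undefined. 0a->0: ok.
b: 0b undefined. 0b->0: no, bbb/bab meet in 0. Open state 1: 0b->1.
c: 0c undefined. 0c->0: ok.
ba: 1a undefined. 1a->0: no, b/bab meet in 1. 1a->1: ok.
bb: 1b undefined. 1b->0: no, a/bab meet in 0. 1b->1: no, bbb/bab meet in 1. Open state 2: 1b->2.
bc: 1c undefined. 1c->0: ok.
bba: 2a undefined. 2a->0: ok.
bbb: 2b undefined. 2b->0: ok.
bbc: 2c undefined. 2c->0: ok.
All examples now run through 3 states with every (state, symbol) defined. Accept strings end in {0,1}, Reject strings end in {2}; accept={0,1}.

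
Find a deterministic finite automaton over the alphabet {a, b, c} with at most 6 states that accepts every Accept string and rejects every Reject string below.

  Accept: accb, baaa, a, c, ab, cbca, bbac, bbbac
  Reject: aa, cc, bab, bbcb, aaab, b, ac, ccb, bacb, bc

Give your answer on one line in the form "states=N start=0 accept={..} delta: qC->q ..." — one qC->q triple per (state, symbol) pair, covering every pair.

Grow the machine one transition at a time. Run the examples from 0; the earliest place one falls off (shortest prefix, ties alphabetical) gets sent to the lowest-numbered state that keeps every Accept/Reject pair distinguishable — a pair clashes when both reach the same state with identical unread suffix — and to a fresh state only if none does.
a: 0a undefined. 0a->0: no, accb/ccb meet in 0 with "ccb" left. Open state 1: 0a->1.
b: 0b undefined. 0b->0: no, c/bc meet in 0 with "c" left. 0b->1: no, a/b meet in 1. Open state 2: 0b->2.
c: 0c undefined. 0c->0: no, c/cc meet in 0. 0c->1: ok.
aa: 1a undefined. 1a->0: no, ab/aaab meet in 1 with "b" left. 1a->1: no, a/aa meet in 1. 1a->2: ok.
ab: 1b undefined. 1b->0: no, cbca/aa meet in 2. 1b->1: ok.
ac: 1c undefined. 1c->0: ok.
ba: 2a undefined. 2a->0: no, accb/bacb meet in 1. 2a->1: no, accb/bab meet in 1. 2a->2: no, baaa/aa meet in 2. Open state 3: 2a->3.
bb: 2b undefined. 2b->0: no, accb/bbcb meet in 1. 2b->1: no, bbac/bc meet in 2 with "c" left. 2b->2: ok.
bc: 2c undefined. 2c->0: ok.
baa: 3a undefined. 3a->0: ok.
bab: 3b undefined. 3b->0: ok.
bac: 3c undefined. 3c->0: no, bbac/cc meet in 0. 3c->1: no, accb/bacb meet in 1. 3c->2: no, bbac/aa meet in 2. 3c->3: ok.
All examples now run through 4 states with every (state, symbol) defined. Accept strings end in {1,3}, Reject strings end in {0,2}; accept={1,3}.

states=4 start=0 accept={1,3} delta: 0a->1 0b->2 0c->1 1a->2 1b->1 1c->0 2a->3 2b->2 2c->0 3a->0 3b->0 3c->3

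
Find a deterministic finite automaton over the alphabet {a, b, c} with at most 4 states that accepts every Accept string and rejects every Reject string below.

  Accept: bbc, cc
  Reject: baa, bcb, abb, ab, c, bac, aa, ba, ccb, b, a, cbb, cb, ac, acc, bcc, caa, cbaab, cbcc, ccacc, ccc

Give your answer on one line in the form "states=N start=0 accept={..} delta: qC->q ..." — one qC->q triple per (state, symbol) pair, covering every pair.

states=4 start=0 accept={3} delta: 0a->1 0b->1 0c->2 1a->0 1b->2 1c->0 2a->0 2b->1 2c->3 3a->1 3b->0 3c->0

Fold the examples into a partial DFA from state 0: repeatedly fix the first undefined (state, symbol) met by the shortest-then-alphabetical prefix, trying targets in increasing order and rejecting any under which an Accept and a Reject string meet in one state with the same remainder; add a state when all current targets are rejected. Accepting states are where Accept strings end.
a: 0a undefined. 0a->0: no, cc/acc meet in 0 with "cc" left. Open state 1: 0a->1.
b: 0b undefined. 0b->0: no, bbc/c meet in 0 with "c" left. 0b->1: ok.
c: 0c undefined. 0c->0: no, cc/c meet in 0. 0c->1: no, cc/ac meet in 1 with "c" left. Open state 2: 0c->2.
aa: 1a undefined. 1a->0: ok.
ab: 1b undefined. 1b->0: no, bbc/c meet in 2. 1b->1: no, bbc/ac meet in 1 with "c" left. 1b->2: ok.
ac: 1c undefined. 1c->0: ok.
ca: 2a undefined. 2a->0: ok.
cb: 2b undefined. 2b->0: no, bbc/cbcc meet in 2 with "c" left. 2b->1: ok.
cc: 2c undefined. 2c->0: no, bbc/aa meet in 0. 2c->1: no, bbc/baa meet in 1. 2c->2: no, bbc/ab meet in 2. Open state 3: 2c->3.
cca: 3a undefined. 3a->0: no, bbc/ccacc meet in 3. 3a->1: ok.
ccb: 3b undefined. 3b->0: ok.
ccc: 3c undefined. 3c->0: ok.
All examples now run through 4 states with every (state, symbol) defined. Accept strings end in {3}, Reject strings end in {0,1,2}; accept={3}.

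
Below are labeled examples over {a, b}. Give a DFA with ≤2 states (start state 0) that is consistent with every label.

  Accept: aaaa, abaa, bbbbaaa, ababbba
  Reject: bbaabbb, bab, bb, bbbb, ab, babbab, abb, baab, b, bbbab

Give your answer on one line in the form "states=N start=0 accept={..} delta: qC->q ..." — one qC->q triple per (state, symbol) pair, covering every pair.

states=2 start=0 accept={0} delta: 0a->0 0b->1 1a->0 1b->1

Grow the machine one transition at a time. Run the examples from 0; the earliest place one falls off (shortest prefix, ties alphabetical) gets sent to the lowest-numbered state that keeps every Accept/Reject pair distinguishable — a pair clashes when both reach the same state with identical unread suffix — and to a fresh state only if none does.
a: 0a undefined. 0a->0: ok.
b: 0b undefined. 0b->0: no, aaaa/bbaabbb meet in 0. Open state 1: 0b->1.
ba: 1a undefined. 1a->0: ok.
bb: 1b undefined. 1b->0: no, aaaa/bb meet in 0. 1b->1: ok.
All examples now run through 2 states with every (state, symbol) defined. Accept strings end in {0}, Reject strings end in {1}; accept={0}.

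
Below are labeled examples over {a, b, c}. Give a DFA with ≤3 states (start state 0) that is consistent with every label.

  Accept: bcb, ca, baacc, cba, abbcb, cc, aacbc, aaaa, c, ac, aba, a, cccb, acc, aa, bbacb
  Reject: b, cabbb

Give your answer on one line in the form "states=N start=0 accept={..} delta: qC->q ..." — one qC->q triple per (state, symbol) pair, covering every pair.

State merging on the prefix tree: take the shortest (then alphabetical) example prefix whose next move is undefined and point that move at state 0, else 1, else 2, ...; a target is out if some Accept/Reject pair would then sit in one state with the same input left (inseparable). If every existing state is out, open a new one.
a: 0a undefined. 0a->0: ok.
b: 0b undefined. 0b->0: no, aaaa/b meet in 0. Open state 1: 0b->1.
c: 0c undefined. 0c->0: no, cccb/b meet in 1. 0c->1: no, c/b meet in 1. Open state 2: 0c->2.
ba: 1a undefined. 1a->0: ok.
bb: 1b undefined. 1b->0: ok.
bc: 1c undefined. 1c->0: no, bcb/b meet in 1. 1c->1: ok.
ca: 2a undefined. 2a->0: ok.
cb: 2b undefined. 2b->0: ok.
cc: 2c undefined. 2c->0: ok.
All examples now run through 3 states with every (state, symbol) defined. Accept strings end in {0,2}, Reject strings end in {1}; accept={0,2}.

states=3 start=0 accept={0,2} delta: 0a->0 0b->1 0c->2 1a->0 1b->0 1c->1 2a->0 2b->0 2c->0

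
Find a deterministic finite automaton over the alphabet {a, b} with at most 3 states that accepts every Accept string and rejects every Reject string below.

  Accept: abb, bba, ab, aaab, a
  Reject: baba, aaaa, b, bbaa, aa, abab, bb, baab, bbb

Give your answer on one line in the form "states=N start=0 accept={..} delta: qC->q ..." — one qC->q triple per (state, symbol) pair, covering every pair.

State merging on the prefix tree: take the shortest (then alphabetical) example prefix whose next move is undefined and point that move at state 0, else 1, else 2, ...; a target is out if some Accept/Reject pair would then sit in one state with the same input left (inseparable). If every existing state is out, open a new one.
a: 0a undefined. 0a->0: no, abb/bb meet in 0 with "bb" left. Open state 1: 0a->1.
b: 0b undefined. 0b->0: ok.
aa: 1a undefined. 1a->0: ok.
ab: 1b undefined. 1b->0: no, abb/aaaa meet in 0. 1b->1: ok.
All examples now run through 2 states with every (state, symbol) defined. Accept strings end in {1}, Reject strings end in {0}; accept={1}.

states=2 start=0 accept={1} delta: 0a->1 0b->0 1a->0 1b->1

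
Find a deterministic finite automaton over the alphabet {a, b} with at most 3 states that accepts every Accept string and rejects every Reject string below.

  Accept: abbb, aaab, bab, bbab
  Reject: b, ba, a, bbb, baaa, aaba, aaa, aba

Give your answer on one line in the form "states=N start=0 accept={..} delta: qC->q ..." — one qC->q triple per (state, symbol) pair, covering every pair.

Grow the machine one transition at a time. Run the examples from 0; the earliest place one falls off (shortest prefix, ties alphabetical) gets sent to the lowest-numbered state that keeps every Accept/Reject pair distinguishable — a pair clashes when both reach the same state with identical unread suffix — and to a fresh state only if none does.
a: 0a undefined. 0a->0: no, abbb/bbb meet in 0 with "bbb" left. Open state 1: 0a->1.
b: 0b undefined. 0b->0: ok.
aa: 1a undefined. 1a->0: ok.
ab: 1b undefined. 1b->0: no, abbb/b meet in 0. 1b->1: no, abbb/ba meet in 1. Open state 2: 1b->2.
aba: 2a undefined. 2a->0: ok.
abb: 2b undefined. 2b->0: no, abbb/b meet in 0. 2b->1: ok.
All examples now run through 3 states with every (state, symbol) defined. Accept strings end in {2}, Reject strings end in {0,1}; accept={2}.

states=3 start=0 accept={2} delta: 0a->1 0b->0 1a->0 1b->2 2a->0 2b->1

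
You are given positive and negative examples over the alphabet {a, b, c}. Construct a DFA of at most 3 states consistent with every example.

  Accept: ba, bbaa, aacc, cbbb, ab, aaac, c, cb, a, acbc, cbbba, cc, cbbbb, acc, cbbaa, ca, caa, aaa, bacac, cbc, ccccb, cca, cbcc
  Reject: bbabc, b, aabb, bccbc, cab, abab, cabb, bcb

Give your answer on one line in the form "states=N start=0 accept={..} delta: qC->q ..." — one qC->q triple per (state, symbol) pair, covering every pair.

Grow the machine one transition at a time. Run the examples from 0; the earliest place one falls off (shortest prefix, ties alphabetical) gets sent to the lowest-numbered state that keeps every Accept/Reject pair distinguishable — a pair clashes when both reach the same state with identical unread suffix — and to a fresh state only if none does.
a: 0a undefined. 0a->0: no, ab/b meet in 0 with "b" left. Open state 1: 0a->1.
b: 0b undefined. 0b->0: no, cb/bcb meet in 0 with "cb" left. 0b->1: no, a/b meet in 1. Open state 2: 0b->2.
c: 0c undefined. 0c->0: no, ab/cab meet in 1 with "b" left. 0c->1: ok.
aa: 1a undefined. 1a->0: ok.
ab: 1b undefined. 1b->0: no, cbbb/aabb meet in 2 with "b" left. 1b->1: ok.
ac: 1c undefined. 1c->0: no, ccccb/b meet in 2. 1c->1: ok.
ba: 2a undefined. 2a->0: ok.
bb: 2b undefined. 2b->0: no, ba/aabb meet in 0. 2b->1: no, bbaa/aabb meet in 1. 2b->2: ok.
bc: 2c undefined. 2c->0: no, ba/bbabc meet in 0. 2c->1: no, bbaa/bbabc meet in 1. 2c->2: ok.
All examples now run through 3 states with every (state, symbol) defined. Accept strings end in {0,1}, Reject strings end in {2}; accept={0,1}.

states=3 start=0 accept={0,1} delta: 0a->1 0b->2 0c->1 1a->0 1b->1 1c->1 2a->0 2b->2 2c->2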